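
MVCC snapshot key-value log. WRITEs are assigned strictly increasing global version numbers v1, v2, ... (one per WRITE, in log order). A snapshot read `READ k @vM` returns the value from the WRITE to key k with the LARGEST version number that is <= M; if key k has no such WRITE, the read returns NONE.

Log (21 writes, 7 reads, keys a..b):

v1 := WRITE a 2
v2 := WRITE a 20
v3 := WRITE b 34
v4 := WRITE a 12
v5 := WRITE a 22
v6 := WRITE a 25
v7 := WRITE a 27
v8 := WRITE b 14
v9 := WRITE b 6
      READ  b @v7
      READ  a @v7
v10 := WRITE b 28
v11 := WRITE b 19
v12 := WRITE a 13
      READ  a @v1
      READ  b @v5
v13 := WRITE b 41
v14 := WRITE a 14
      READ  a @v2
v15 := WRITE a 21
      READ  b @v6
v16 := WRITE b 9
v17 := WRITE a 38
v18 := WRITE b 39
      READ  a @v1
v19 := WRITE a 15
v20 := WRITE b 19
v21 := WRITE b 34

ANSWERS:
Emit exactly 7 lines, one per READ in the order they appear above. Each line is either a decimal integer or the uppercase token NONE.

Answer: 34
27
2
34
20
34
2

Derivation:
v1: WRITE a=2  (a history now [(1, 2)])
v2: WRITE a=20  (a history now [(1, 2), (2, 20)])
v3: WRITE b=34  (b history now [(3, 34)])
v4: WRITE a=12  (a history now [(1, 2), (2, 20), (4, 12)])
v5: WRITE a=22  (a history now [(1, 2), (2, 20), (4, 12), (5, 22)])
v6: WRITE a=25  (a history now [(1, 2), (2, 20), (4, 12), (5, 22), (6, 25)])
v7: WRITE a=27  (a history now [(1, 2), (2, 20), (4, 12), (5, 22), (6, 25), (7, 27)])
v8: WRITE b=14  (b history now [(3, 34), (8, 14)])
v9: WRITE b=6  (b history now [(3, 34), (8, 14), (9, 6)])
READ b @v7: history=[(3, 34), (8, 14), (9, 6)] -> pick v3 -> 34
READ a @v7: history=[(1, 2), (2, 20), (4, 12), (5, 22), (6, 25), (7, 27)] -> pick v7 -> 27
v10: WRITE b=28  (b history now [(3, 34), (8, 14), (9, 6), (10, 28)])
v11: WRITE b=19  (b history now [(3, 34), (8, 14), (9, 6), (10, 28), (11, 19)])
v12: WRITE a=13  (a history now [(1, 2), (2, 20), (4, 12), (5, 22), (6, 25), (7, 27), (12, 13)])
READ a @v1: history=[(1, 2), (2, 20), (4, 12), (5, 22), (6, 25), (7, 27), (12, 13)] -> pick v1 -> 2
READ b @v5: history=[(3, 34), (8, 14), (9, 6), (10, 28), (11, 19)] -> pick v3 -> 34
v13: WRITE b=41  (b history now [(3, 34), (8, 14), (9, 6), (10, 28), (11, 19), (13, 41)])
v14: WRITE a=14  (a history now [(1, 2), (2, 20), (4, 12), (5, 22), (6, 25), (7, 27), (12, 13), (14, 14)])
READ a @v2: history=[(1, 2), (2, 20), (4, 12), (5, 22), (6, 25), (7, 27), (12, 13), (14, 14)] -> pick v2 -> 20
v15: WRITE a=21  (a history now [(1, 2), (2, 20), (4, 12), (5, 22), (6, 25), (7, 27), (12, 13), (14, 14), (15, 21)])
READ b @v6: history=[(3, 34), (8, 14), (9, 6), (10, 28), (11, 19), (13, 41)] -> pick v3 -> 34
v16: WRITE b=9  (b history now [(3, 34), (8, 14), (9, 6), (10, 28), (11, 19), (13, 41), (16, 9)])
v17: WRITE a=38  (a history now [(1, 2), (2, 20), (4, 12), (5, 22), (6, 25), (7, 27), (12, 13), (14, 14), (15, 21), (17, 38)])
v18: WRITE b=39  (b history now [(3, 34), (8, 14), (9, 6), (10, 28), (11, 19), (13, 41), (16, 9), (18, 39)])
READ a @v1: history=[(1, 2), (2, 20), (4, 12), (5, 22), (6, 25), (7, 27), (12, 13), (14, 14), (15, 21), (17, 38)] -> pick v1 -> 2
v19: WRITE a=15  (a history now [(1, 2), (2, 20), (4, 12), (5, 22), (6, 25), (7, 27), (12, 13), (14, 14), (15, 21), (17, 38), (19, 15)])
v20: WRITE b=19  (b history now [(3, 34), (8, 14), (9, 6), (10, 28), (11, 19), (13, 41), (16, 9), (18, 39), (20, 19)])
v21: WRITE b=34  (b history now [(3, 34), (8, 14), (9, 6), (10, 28), (11, 19), (13, 41), (16, 9), (18, 39), (20, 19), (21, 34)])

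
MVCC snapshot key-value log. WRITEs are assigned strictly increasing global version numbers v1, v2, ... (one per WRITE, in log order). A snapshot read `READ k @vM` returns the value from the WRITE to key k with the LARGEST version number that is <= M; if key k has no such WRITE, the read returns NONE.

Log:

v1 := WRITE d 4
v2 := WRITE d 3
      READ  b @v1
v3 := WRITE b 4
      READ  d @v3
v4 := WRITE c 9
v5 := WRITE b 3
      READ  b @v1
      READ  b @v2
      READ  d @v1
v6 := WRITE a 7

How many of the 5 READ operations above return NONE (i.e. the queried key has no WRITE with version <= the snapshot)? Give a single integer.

Answer: 3

Derivation:
v1: WRITE d=4  (d history now [(1, 4)])
v2: WRITE d=3  (d history now [(1, 4), (2, 3)])
READ b @v1: history=[] -> no version <= 1 -> NONE
v3: WRITE b=4  (b history now [(3, 4)])
READ d @v3: history=[(1, 4), (2, 3)] -> pick v2 -> 3
v4: WRITE c=9  (c history now [(4, 9)])
v5: WRITE b=3  (b history now [(3, 4), (5, 3)])
READ b @v1: history=[(3, 4), (5, 3)] -> no version <= 1 -> NONE
READ b @v2: history=[(3, 4), (5, 3)] -> no version <= 2 -> NONE
READ d @v1: history=[(1, 4), (2, 3)] -> pick v1 -> 4
v6: WRITE a=7  (a history now [(6, 7)])
Read results in order: ['NONE', '3', 'NONE', 'NONE', '4']
NONE count = 3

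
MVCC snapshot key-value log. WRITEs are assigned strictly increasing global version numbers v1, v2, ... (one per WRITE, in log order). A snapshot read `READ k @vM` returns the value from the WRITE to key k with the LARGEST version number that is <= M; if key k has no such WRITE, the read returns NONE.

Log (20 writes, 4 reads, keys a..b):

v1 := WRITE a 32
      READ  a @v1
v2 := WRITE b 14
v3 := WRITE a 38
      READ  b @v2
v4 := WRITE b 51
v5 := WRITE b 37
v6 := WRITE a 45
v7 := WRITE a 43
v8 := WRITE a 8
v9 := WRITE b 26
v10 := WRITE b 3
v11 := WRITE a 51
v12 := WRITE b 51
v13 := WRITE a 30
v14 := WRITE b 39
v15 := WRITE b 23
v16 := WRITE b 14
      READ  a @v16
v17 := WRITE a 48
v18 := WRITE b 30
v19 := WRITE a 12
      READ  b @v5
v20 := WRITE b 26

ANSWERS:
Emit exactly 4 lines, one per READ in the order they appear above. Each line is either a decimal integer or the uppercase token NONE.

Answer: 32
14
30
37

Derivation:
v1: WRITE a=32  (a history now [(1, 32)])
READ a @v1: history=[(1, 32)] -> pick v1 -> 32
v2: WRITE b=14  (b history now [(2, 14)])
v3: WRITE a=38  (a history now [(1, 32), (3, 38)])
READ b @v2: history=[(2, 14)] -> pick v2 -> 14
v4: WRITE b=51  (b history now [(2, 14), (4, 51)])
v5: WRITE b=37  (b history now [(2, 14), (4, 51), (5, 37)])
v6: WRITE a=45  (a history now [(1, 32), (3, 38), (6, 45)])
v7: WRITE a=43  (a history now [(1, 32), (3, 38), (6, 45), (7, 43)])
v8: WRITE a=8  (a history now [(1, 32), (3, 38), (6, 45), (7, 43), (8, 8)])
v9: WRITE b=26  (b history now [(2, 14), (4, 51), (5, 37), (9, 26)])
v10: WRITE b=3  (b history now [(2, 14), (4, 51), (5, 37), (9, 26), (10, 3)])
v11: WRITE a=51  (a history now [(1, 32), (3, 38), (6, 45), (7, 43), (8, 8), (11, 51)])
v12: WRITE b=51  (b history now [(2, 14), (4, 51), (5, 37), (9, 26), (10, 3), (12, 51)])
v13: WRITE a=30  (a history now [(1, 32), (3, 38), (6, 45), (7, 43), (8, 8), (11, 51), (13, 30)])
v14: WRITE b=39  (b history now [(2, 14), (4, 51), (5, 37), (9, 26), (10, 3), (12, 51), (14, 39)])
v15: WRITE b=23  (b history now [(2, 14), (4, 51), (5, 37), (9, 26), (10, 3), (12, 51), (14, 39), (15, 23)])
v16: WRITE b=14  (b history now [(2, 14), (4, 51), (5, 37), (9, 26), (10, 3), (12, 51), (14, 39), (15, 23), (16, 14)])
READ a @v16: history=[(1, 32), (3, 38), (6, 45), (7, 43), (8, 8), (11, 51), (13, 30)] -> pick v13 -> 30
v17: WRITE a=48  (a history now [(1, 32), (3, 38), (6, 45), (7, 43), (8, 8), (11, 51), (13, 30), (17, 48)])
v18: WRITE b=30  (b history now [(2, 14), (4, 51), (5, 37), (9, 26), (10, 3), (12, 51), (14, 39), (15, 23), (16, 14), (18, 30)])
v19: WRITE a=12  (a history now [(1, 32), (3, 38), (6, 45), (7, 43), (8, 8), (11, 51), (13, 30), (17, 48), (19, 12)])
READ b @v5: history=[(2, 14), (4, 51), (5, 37), (9, 26), (10, 3), (12, 51), (14, 39), (15, 23), (16, 14), (18, 30)] -> pick v5 -> 37
v20: WRITE b=26  (b history now [(2, 14), (4, 51), (5, 37), (9, 26), (10, 3), (12, 51), (14, 39), (15, 23), (16, 14), (18, 30), (20, 26)])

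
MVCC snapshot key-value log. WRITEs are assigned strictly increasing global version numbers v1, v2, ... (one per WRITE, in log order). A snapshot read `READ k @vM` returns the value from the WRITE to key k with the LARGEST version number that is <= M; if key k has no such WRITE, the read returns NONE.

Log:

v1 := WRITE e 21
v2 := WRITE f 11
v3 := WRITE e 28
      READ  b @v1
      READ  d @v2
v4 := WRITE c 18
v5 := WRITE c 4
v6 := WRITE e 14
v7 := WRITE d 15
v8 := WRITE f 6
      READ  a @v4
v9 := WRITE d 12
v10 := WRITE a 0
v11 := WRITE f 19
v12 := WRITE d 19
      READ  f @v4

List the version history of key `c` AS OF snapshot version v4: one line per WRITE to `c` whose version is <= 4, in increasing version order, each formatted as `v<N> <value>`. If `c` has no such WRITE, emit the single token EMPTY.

Answer: v4 18

Derivation:
Scan writes for key=c with version <= 4:
  v1 WRITE e 21 -> skip
  v2 WRITE f 11 -> skip
  v3 WRITE e 28 -> skip
  v4 WRITE c 18 -> keep
  v5 WRITE c 4 -> drop (> snap)
  v6 WRITE e 14 -> skip
  v7 WRITE d 15 -> skip
  v8 WRITE f 6 -> skip
  v9 WRITE d 12 -> skip
  v10 WRITE a 0 -> skip
  v11 WRITE f 19 -> skip
  v12 WRITE d 19 -> skip
Collected: [(4, 18)]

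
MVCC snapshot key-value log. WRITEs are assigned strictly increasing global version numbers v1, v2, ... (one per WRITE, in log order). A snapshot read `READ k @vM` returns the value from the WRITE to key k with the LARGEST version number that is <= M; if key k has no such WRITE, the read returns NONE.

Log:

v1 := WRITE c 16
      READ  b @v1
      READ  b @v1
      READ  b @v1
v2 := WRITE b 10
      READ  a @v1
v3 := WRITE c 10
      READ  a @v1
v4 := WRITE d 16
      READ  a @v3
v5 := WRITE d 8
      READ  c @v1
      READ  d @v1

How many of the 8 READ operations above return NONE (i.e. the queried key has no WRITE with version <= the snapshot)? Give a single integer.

Answer: 7

Derivation:
v1: WRITE c=16  (c history now [(1, 16)])
READ b @v1: history=[] -> no version <= 1 -> NONE
READ b @v1: history=[] -> no version <= 1 -> NONE
READ b @v1: history=[] -> no version <= 1 -> NONE
v2: WRITE b=10  (b history now [(2, 10)])
READ a @v1: history=[] -> no version <= 1 -> NONE
v3: WRITE c=10  (c history now [(1, 16), (3, 10)])
READ a @v1: history=[] -> no version <= 1 -> NONE
v4: WRITE d=16  (d history now [(4, 16)])
READ a @v3: history=[] -> no version <= 3 -> NONE
v5: WRITE d=8  (d history now [(4, 16), (5, 8)])
READ c @v1: history=[(1, 16), (3, 10)] -> pick v1 -> 16
READ d @v1: history=[(4, 16), (5, 8)] -> no version <= 1 -> NONE
Read results in order: ['NONE', 'NONE', 'NONE', 'NONE', 'NONE', 'NONE', '16', 'NONE']
NONE count = 7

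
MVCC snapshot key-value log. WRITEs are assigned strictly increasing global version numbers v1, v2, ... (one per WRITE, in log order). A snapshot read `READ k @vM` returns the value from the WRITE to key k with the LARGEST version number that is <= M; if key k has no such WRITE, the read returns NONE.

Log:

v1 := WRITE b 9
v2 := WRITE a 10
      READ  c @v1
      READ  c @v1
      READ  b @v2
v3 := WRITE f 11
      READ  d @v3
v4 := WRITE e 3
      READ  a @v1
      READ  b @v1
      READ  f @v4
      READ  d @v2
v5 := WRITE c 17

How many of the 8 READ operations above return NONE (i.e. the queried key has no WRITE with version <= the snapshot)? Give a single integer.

Answer: 5

Derivation:
v1: WRITE b=9  (b history now [(1, 9)])
v2: WRITE a=10  (a history now [(2, 10)])
READ c @v1: history=[] -> no version <= 1 -> NONE
READ c @v1: history=[] -> no version <= 1 -> NONE
READ b @v2: history=[(1, 9)] -> pick v1 -> 9
v3: WRITE f=11  (f history now [(3, 11)])
READ d @v3: history=[] -> no version <= 3 -> NONE
v4: WRITE e=3  (e history now [(4, 3)])
READ a @v1: history=[(2, 10)] -> no version <= 1 -> NONE
READ b @v1: history=[(1, 9)] -> pick v1 -> 9
READ f @v4: history=[(3, 11)] -> pick v3 -> 11
READ d @v2: history=[] -> no version <= 2 -> NONE
v5: WRITE c=17  (c history now [(5, 17)])
Read results in order: ['NONE', 'NONE', '9', 'NONE', 'NONE', '9', '11', 'NONE']
NONE count = 5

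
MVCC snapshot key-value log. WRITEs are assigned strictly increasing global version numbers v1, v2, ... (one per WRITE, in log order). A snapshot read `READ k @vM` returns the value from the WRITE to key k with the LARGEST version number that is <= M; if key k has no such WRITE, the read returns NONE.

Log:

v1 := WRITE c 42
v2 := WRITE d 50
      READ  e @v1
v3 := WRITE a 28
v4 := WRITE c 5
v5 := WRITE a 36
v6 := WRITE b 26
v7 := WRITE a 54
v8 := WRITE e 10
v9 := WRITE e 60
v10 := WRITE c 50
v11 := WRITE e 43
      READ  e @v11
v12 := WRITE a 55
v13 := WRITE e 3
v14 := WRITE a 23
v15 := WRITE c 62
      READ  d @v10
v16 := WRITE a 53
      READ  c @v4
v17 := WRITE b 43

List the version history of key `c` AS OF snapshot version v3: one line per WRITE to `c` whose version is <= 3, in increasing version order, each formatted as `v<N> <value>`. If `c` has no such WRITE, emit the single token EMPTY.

Answer: v1 42

Derivation:
Scan writes for key=c with version <= 3:
  v1 WRITE c 42 -> keep
  v2 WRITE d 50 -> skip
  v3 WRITE a 28 -> skip
  v4 WRITE c 5 -> drop (> snap)
  v5 WRITE a 36 -> skip
  v6 WRITE b 26 -> skip
  v7 WRITE a 54 -> skip
  v8 WRITE e 10 -> skip
  v9 WRITE e 60 -> skip
  v10 WRITE c 50 -> drop (> snap)
  v11 WRITE e 43 -> skip
  v12 WRITE a 55 -> skip
  v13 WRITE e 3 -> skip
  v14 WRITE a 23 -> skip
  v15 WRITE c 62 -> drop (> snap)
  v16 WRITE a 53 -> skip
  v17 WRITE b 43 -> skip
Collected: [(1, 42)]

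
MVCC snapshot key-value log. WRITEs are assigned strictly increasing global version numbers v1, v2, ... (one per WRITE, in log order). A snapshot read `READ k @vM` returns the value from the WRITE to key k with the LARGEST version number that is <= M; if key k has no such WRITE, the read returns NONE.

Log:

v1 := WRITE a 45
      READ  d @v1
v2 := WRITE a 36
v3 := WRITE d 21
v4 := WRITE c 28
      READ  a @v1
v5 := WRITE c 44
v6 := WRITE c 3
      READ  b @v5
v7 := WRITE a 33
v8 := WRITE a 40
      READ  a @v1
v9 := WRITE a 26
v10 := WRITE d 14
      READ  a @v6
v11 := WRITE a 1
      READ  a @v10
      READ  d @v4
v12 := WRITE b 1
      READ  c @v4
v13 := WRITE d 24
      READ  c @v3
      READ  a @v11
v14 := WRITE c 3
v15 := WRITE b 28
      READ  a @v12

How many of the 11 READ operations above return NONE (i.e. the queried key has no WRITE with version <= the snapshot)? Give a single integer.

Answer: 3

Derivation:
v1: WRITE a=45  (a history now [(1, 45)])
READ d @v1: history=[] -> no version <= 1 -> NONE
v2: WRITE a=36  (a history now [(1, 45), (2, 36)])
v3: WRITE d=21  (d history now [(3, 21)])
v4: WRITE c=28  (c history now [(4, 28)])
READ a @v1: history=[(1, 45), (2, 36)] -> pick v1 -> 45
v5: WRITE c=44  (c history now [(4, 28), (5, 44)])
v6: WRITE c=3  (c history now [(4, 28), (5, 44), (6, 3)])
READ b @v5: history=[] -> no version <= 5 -> NONE
v7: WRITE a=33  (a history now [(1, 45), (2, 36), (7, 33)])
v8: WRITE a=40  (a history now [(1, 45), (2, 36), (7, 33), (8, 40)])
READ a @v1: history=[(1, 45), (2, 36), (7, 33), (8, 40)] -> pick v1 -> 45
v9: WRITE a=26  (a history now [(1, 45), (2, 36), (7, 33), (8, 40), (9, 26)])
v10: WRITE d=14  (d history now [(3, 21), (10, 14)])
READ a @v6: history=[(1, 45), (2, 36), (7, 33), (8, 40), (9, 26)] -> pick v2 -> 36
v11: WRITE a=1  (a history now [(1, 45), (2, 36), (7, 33), (8, 40), (9, 26), (11, 1)])
READ a @v10: history=[(1, 45), (2, 36), (7, 33), (8, 40), (9, 26), (11, 1)] -> pick v9 -> 26
READ d @v4: history=[(3, 21), (10, 14)] -> pick v3 -> 21
v12: WRITE b=1  (b history now [(12, 1)])
READ c @v4: history=[(4, 28), (5, 44), (6, 3)] -> pick v4 -> 28
v13: WRITE d=24  (d history now [(3, 21), (10, 14), (13, 24)])
READ c @v3: history=[(4, 28), (5, 44), (6, 3)] -> no version <= 3 -> NONE
READ a @v11: history=[(1, 45), (2, 36), (7, 33), (8, 40), (9, 26), (11, 1)] -> pick v11 -> 1
v14: WRITE c=3  (c history now [(4, 28), (5, 44), (6, 3), (14, 3)])
v15: WRITE b=28  (b history now [(12, 1), (15, 28)])
READ a @v12: history=[(1, 45), (2, 36), (7, 33), (8, 40), (9, 26), (11, 1)] -> pick v11 -> 1
Read results in order: ['NONE', '45', 'NONE', '45', '36', '26', '21', '28', 'NONE', '1', '1']
NONE count = 3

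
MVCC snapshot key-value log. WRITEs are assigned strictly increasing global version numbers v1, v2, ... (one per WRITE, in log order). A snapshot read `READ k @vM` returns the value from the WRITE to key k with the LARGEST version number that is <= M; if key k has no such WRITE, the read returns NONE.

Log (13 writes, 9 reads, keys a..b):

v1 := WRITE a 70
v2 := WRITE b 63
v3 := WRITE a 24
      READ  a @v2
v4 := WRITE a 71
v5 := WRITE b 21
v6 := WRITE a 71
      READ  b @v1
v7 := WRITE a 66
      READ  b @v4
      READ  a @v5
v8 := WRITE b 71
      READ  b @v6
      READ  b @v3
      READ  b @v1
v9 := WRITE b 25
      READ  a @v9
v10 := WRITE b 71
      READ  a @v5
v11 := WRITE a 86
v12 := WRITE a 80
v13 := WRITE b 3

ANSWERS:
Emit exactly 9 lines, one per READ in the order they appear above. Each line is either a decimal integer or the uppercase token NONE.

Answer: 70
NONE
63
71
21
63
NONE
66
71

Derivation:
v1: WRITE a=70  (a history now [(1, 70)])
v2: WRITE b=63  (b history now [(2, 63)])
v3: WRITE a=24  (a history now [(1, 70), (3, 24)])
READ a @v2: history=[(1, 70), (3, 24)] -> pick v1 -> 70
v4: WRITE a=71  (a history now [(1, 70), (3, 24), (4, 71)])
v5: WRITE b=21  (b history now [(2, 63), (5, 21)])
v6: WRITE a=71  (a history now [(1, 70), (3, 24), (4, 71), (6, 71)])
READ b @v1: history=[(2, 63), (5, 21)] -> no version <= 1 -> NONE
v7: WRITE a=66  (a history now [(1, 70), (3, 24), (4, 71), (6, 71), (7, 66)])
READ b @v4: history=[(2, 63), (5, 21)] -> pick v2 -> 63
READ a @v5: history=[(1, 70), (3, 24), (4, 71), (6, 71), (7, 66)] -> pick v4 -> 71
v8: WRITE b=71  (b history now [(2, 63), (5, 21), (8, 71)])
READ b @v6: history=[(2, 63), (5, 21), (8, 71)] -> pick v5 -> 21
READ b @v3: history=[(2, 63), (5, 21), (8, 71)] -> pick v2 -> 63
READ b @v1: history=[(2, 63), (5, 21), (8, 71)] -> no version <= 1 -> NONE
v9: WRITE b=25  (b history now [(2, 63), (5, 21), (8, 71), (9, 25)])
READ a @v9: history=[(1, 70), (3, 24), (4, 71), (6, 71), (7, 66)] -> pick v7 -> 66
v10: WRITE b=71  (b history now [(2, 63), (5, 21), (8, 71), (9, 25), (10, 71)])
READ a @v5: history=[(1, 70), (3, 24), (4, 71), (6, 71), (7, 66)] -> pick v4 -> 71
v11: WRITE a=86  (a history now [(1, 70), (3, 24), (4, 71), (6, 71), (7, 66), (11, 86)])
v12: WRITE a=80  (a history now [(1, 70), (3, 24), (4, 71), (6, 71), (7, 66), (11, 86), (12, 80)])
v13: WRITE b=3  (b history now [(2, 63), (5, 21), (8, 71), (9, 25), (10, 71), (13, 3)])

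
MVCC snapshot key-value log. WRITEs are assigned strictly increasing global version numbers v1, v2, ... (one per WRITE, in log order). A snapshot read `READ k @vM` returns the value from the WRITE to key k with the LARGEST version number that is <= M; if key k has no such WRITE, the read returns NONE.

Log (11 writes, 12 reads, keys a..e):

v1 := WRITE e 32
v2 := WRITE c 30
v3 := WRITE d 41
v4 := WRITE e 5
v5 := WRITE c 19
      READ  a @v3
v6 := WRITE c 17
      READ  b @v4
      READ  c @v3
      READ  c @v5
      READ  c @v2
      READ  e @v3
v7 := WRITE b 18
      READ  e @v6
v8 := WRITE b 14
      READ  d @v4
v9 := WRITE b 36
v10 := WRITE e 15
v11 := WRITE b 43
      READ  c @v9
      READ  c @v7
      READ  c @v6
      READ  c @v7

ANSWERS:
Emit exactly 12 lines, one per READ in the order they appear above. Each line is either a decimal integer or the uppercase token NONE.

Answer: NONE
NONE
30
19
30
32
5
41
17
17
17
17

Derivation:
v1: WRITE e=32  (e history now [(1, 32)])
v2: WRITE c=30  (c history now [(2, 30)])
v3: WRITE d=41  (d history now [(3, 41)])
v4: WRITE e=5  (e history now [(1, 32), (4, 5)])
v5: WRITE c=19  (c history now [(2, 30), (5, 19)])
READ a @v3: history=[] -> no version <= 3 -> NONE
v6: WRITE c=17  (c history now [(2, 30), (5, 19), (6, 17)])
READ b @v4: history=[] -> no version <= 4 -> NONE
READ c @v3: history=[(2, 30), (5, 19), (6, 17)] -> pick v2 -> 30
READ c @v5: history=[(2, 30), (5, 19), (6, 17)] -> pick v5 -> 19
READ c @v2: history=[(2, 30), (5, 19), (6, 17)] -> pick v2 -> 30
READ e @v3: history=[(1, 32), (4, 5)] -> pick v1 -> 32
v7: WRITE b=18  (b history now [(7, 18)])
READ e @v6: history=[(1, 32), (4, 5)] -> pick v4 -> 5
v8: WRITE b=14  (b history now [(7, 18), (8, 14)])
READ d @v4: history=[(3, 41)] -> pick v3 -> 41
v9: WRITE b=36  (b history now [(7, 18), (8, 14), (9, 36)])
v10: WRITE e=15  (e history now [(1, 32), (4, 5), (10, 15)])
v11: WRITE b=43  (b history now [(7, 18), (8, 14), (9, 36), (11, 43)])
READ c @v9: history=[(2, 30), (5, 19), (6, 17)] -> pick v6 -> 17
READ c @v7: history=[(2, 30), (5, 19), (6, 17)] -> pick v6 -> 17
READ c @v6: history=[(2, 30), (5, 19), (6, 17)] -> pick v6 -> 17
READ c @v7: history=[(2, 30), (5, 19), (6, 17)] -> pick v6 -> 17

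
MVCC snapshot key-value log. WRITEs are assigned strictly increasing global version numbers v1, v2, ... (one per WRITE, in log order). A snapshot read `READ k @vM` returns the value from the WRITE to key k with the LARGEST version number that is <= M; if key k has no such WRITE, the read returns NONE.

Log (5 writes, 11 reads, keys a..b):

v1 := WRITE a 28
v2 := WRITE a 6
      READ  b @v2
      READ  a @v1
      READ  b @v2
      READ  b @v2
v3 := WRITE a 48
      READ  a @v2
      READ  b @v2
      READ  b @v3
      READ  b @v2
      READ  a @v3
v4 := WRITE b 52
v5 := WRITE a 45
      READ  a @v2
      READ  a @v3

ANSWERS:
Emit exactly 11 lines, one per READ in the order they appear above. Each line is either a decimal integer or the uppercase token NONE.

Answer: NONE
28
NONE
NONE
6
NONE
NONE
NONE
48
6
48

Derivation:
v1: WRITE a=28  (a history now [(1, 28)])
v2: WRITE a=6  (a history now [(1, 28), (2, 6)])
READ b @v2: history=[] -> no version <= 2 -> NONE
READ a @v1: history=[(1, 28), (2, 6)] -> pick v1 -> 28
READ b @v2: history=[] -> no version <= 2 -> NONE
READ b @v2: history=[] -> no version <= 2 -> NONE
v3: WRITE a=48  (a history now [(1, 28), (2, 6), (3, 48)])
READ a @v2: history=[(1, 28), (2, 6), (3, 48)] -> pick v2 -> 6
READ b @v2: history=[] -> no version <= 2 -> NONE
READ b @v3: history=[] -> no version <= 3 -> NONE
READ b @v2: history=[] -> no version <= 2 -> NONE
READ a @v3: history=[(1, 28), (2, 6), (3, 48)] -> pick v3 -> 48
v4: WRITE b=52  (b history now [(4, 52)])
v5: WRITE a=45  (a history now [(1, 28), (2, 6), (3, 48), (5, 45)])
READ a @v2: history=[(1, 28), (2, 6), (3, 48), (5, 45)] -> pick v2 -> 6
READ a @v3: history=[(1, 28), (2, 6), (3, 48), (5, 45)] -> pick v3 -> 48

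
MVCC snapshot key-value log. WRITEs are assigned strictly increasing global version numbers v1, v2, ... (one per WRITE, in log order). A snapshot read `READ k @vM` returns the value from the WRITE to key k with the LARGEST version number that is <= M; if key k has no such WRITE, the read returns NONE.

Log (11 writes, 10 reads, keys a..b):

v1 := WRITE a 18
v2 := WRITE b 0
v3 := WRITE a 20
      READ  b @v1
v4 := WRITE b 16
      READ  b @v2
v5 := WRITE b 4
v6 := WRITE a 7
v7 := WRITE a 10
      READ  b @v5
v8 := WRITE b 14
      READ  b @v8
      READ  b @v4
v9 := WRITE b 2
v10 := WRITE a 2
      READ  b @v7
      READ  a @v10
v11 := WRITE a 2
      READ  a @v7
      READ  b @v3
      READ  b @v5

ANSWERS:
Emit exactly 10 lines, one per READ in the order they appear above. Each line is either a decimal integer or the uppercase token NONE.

Answer: NONE
0
4
14
16
4
2
10
0
4

Derivation:
v1: WRITE a=18  (a history now [(1, 18)])
v2: WRITE b=0  (b history now [(2, 0)])
v3: WRITE a=20  (a history now [(1, 18), (3, 20)])
READ b @v1: history=[(2, 0)] -> no version <= 1 -> NONE
v4: WRITE b=16  (b history now [(2, 0), (4, 16)])
READ b @v2: history=[(2, 0), (4, 16)] -> pick v2 -> 0
v5: WRITE b=4  (b history now [(2, 0), (4, 16), (5, 4)])
v6: WRITE a=7  (a history now [(1, 18), (3, 20), (6, 7)])
v7: WRITE a=10  (a history now [(1, 18), (3, 20), (6, 7), (7, 10)])
READ b @v5: history=[(2, 0), (4, 16), (5, 4)] -> pick v5 -> 4
v8: WRITE b=14  (b history now [(2, 0), (4, 16), (5, 4), (8, 14)])
READ b @v8: history=[(2, 0), (4, 16), (5, 4), (8, 14)] -> pick v8 -> 14
READ b @v4: history=[(2, 0), (4, 16), (5, 4), (8, 14)] -> pick v4 -> 16
v9: WRITE b=2  (b history now [(2, 0), (4, 16), (5, 4), (8, 14), (9, 2)])
v10: WRITE a=2  (a history now [(1, 18), (3, 20), (6, 7), (7, 10), (10, 2)])
READ b @v7: history=[(2, 0), (4, 16), (5, 4), (8, 14), (9, 2)] -> pick v5 -> 4
READ a @v10: history=[(1, 18), (3, 20), (6, 7), (7, 10), (10, 2)] -> pick v10 -> 2
v11: WRITE a=2  (a history now [(1, 18), (3, 20), (6, 7), (7, 10), (10, 2), (11, 2)])
READ a @v7: history=[(1, 18), (3, 20), (6, 7), (7, 10), (10, 2), (11, 2)] -> pick v7 -> 10
READ b @v3: history=[(2, 0), (4, 16), (5, 4), (8, 14), (9, 2)] -> pick v2 -> 0
READ b @v5: history=[(2, 0), (4, 16), (5, 4), (8, 14), (9, 2)] -> pick v5 -> 4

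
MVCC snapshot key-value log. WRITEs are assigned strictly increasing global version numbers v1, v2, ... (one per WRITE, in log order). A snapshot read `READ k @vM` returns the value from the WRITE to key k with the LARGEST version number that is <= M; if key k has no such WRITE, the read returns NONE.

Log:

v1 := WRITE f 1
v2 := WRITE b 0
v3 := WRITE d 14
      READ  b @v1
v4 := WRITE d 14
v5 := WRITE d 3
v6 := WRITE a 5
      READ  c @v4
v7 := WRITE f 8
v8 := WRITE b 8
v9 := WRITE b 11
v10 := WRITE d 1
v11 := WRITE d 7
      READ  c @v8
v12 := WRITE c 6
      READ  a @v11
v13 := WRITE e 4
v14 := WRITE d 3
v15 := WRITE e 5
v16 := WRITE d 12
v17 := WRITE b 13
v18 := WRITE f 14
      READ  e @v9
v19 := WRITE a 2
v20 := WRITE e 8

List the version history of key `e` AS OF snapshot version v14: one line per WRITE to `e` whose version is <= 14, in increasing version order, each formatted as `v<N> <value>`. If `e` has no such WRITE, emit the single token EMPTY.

Scan writes for key=e with version <= 14:
  v1 WRITE f 1 -> skip
  v2 WRITE b 0 -> skip
  v3 WRITE d 14 -> skip
  v4 WRITE d 14 -> skip
  v5 WRITE d 3 -> skip
  v6 WRITE a 5 -> skip
  v7 WRITE f 8 -> skip
  v8 WRITE b 8 -> skip
  v9 WRITE b 11 -> skip
  v10 WRITE d 1 -> skip
  v11 WRITE d 7 -> skip
  v12 WRITE c 6 -> skip
  v13 WRITE e 4 -> keep
  v14 WRITE d 3 -> skip
  v15 WRITE e 5 -> drop (> snap)
  v16 WRITE d 12 -> skip
  v17 WRITE b 13 -> skip
  v18 WRITE f 14 -> skip
  v19 WRITE a 2 -> skip
  v20 WRITE e 8 -> drop (> snap)
Collected: [(13, 4)]

Answer: v13 4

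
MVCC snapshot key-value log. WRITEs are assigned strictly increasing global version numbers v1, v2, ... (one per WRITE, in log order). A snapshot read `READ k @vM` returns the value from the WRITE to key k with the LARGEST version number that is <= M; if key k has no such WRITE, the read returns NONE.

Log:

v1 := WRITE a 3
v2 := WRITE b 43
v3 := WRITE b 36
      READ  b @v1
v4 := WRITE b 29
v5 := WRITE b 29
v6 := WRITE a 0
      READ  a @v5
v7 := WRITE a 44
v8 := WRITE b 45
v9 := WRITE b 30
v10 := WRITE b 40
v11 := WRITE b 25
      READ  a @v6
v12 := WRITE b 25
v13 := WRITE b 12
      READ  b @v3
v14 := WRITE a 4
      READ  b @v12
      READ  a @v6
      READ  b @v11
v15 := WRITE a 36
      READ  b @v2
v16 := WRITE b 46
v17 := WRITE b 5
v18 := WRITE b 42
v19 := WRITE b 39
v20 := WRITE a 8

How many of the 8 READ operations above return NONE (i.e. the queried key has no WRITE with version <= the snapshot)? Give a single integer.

Answer: 1

Derivation:
v1: WRITE a=3  (a history now [(1, 3)])
v2: WRITE b=43  (b history now [(2, 43)])
v3: WRITE b=36  (b history now [(2, 43), (3, 36)])
READ b @v1: history=[(2, 43), (3, 36)] -> no version <= 1 -> NONE
v4: WRITE b=29  (b history now [(2, 43), (3, 36), (4, 29)])
v5: WRITE b=29  (b history now [(2, 43), (3, 36), (4, 29), (5, 29)])
v6: WRITE a=0  (a history now [(1, 3), (6, 0)])
READ a @v5: history=[(1, 3), (6, 0)] -> pick v1 -> 3
v7: WRITE a=44  (a history now [(1, 3), (6, 0), (7, 44)])
v8: WRITE b=45  (b history now [(2, 43), (3, 36), (4, 29), (5, 29), (8, 45)])
v9: WRITE b=30  (b history now [(2, 43), (3, 36), (4, 29), (5, 29), (8, 45), (9, 30)])
v10: WRITE b=40  (b history now [(2, 43), (3, 36), (4, 29), (5, 29), (8, 45), (9, 30), (10, 40)])
v11: WRITE b=25  (b history now [(2, 43), (3, 36), (4, 29), (5, 29), (8, 45), (9, 30), (10, 40), (11, 25)])
READ a @v6: history=[(1, 3), (6, 0), (7, 44)] -> pick v6 -> 0
v12: WRITE b=25  (b history now [(2, 43), (3, 36), (4, 29), (5, 29), (8, 45), (9, 30), (10, 40), (11, 25), (12, 25)])
v13: WRITE b=12  (b history now [(2, 43), (3, 36), (4, 29), (5, 29), (8, 45), (9, 30), (10, 40), (11, 25), (12, 25), (13, 12)])
READ b @v3: history=[(2, 43), (3, 36), (4, 29), (5, 29), (8, 45), (9, 30), (10, 40), (11, 25), (12, 25), (13, 12)] -> pick v3 -> 36
v14: WRITE a=4  (a history now [(1, 3), (6, 0), (7, 44), (14, 4)])
READ b @v12: history=[(2, 43), (3, 36), (4, 29), (5, 29), (8, 45), (9, 30), (10, 40), (11, 25), (12, 25), (13, 12)] -> pick v12 -> 25
READ a @v6: history=[(1, 3), (6, 0), (7, 44), (14, 4)] -> pick v6 -> 0
READ b @v11: history=[(2, 43), (3, 36), (4, 29), (5, 29), (8, 45), (9, 30), (10, 40), (11, 25), (12, 25), (13, 12)] -> pick v11 -> 25
v15: WRITE a=36  (a history now [(1, 3), (6, 0), (7, 44), (14, 4), (15, 36)])
READ b @v2: history=[(2, 43), (3, 36), (4, 29), (5, 29), (8, 45), (9, 30), (10, 40), (11, 25), (12, 25), (13, 12)] -> pick v2 -> 43
v16: WRITE b=46  (b history now [(2, 43), (3, 36), (4, 29), (5, 29), (8, 45), (9, 30), (10, 40), (11, 25), (12, 25), (13, 12), (16, 46)])
v17: WRITE b=5  (b history now [(2, 43), (3, 36), (4, 29), (5, 29), (8, 45), (9, 30), (10, 40), (11, 25), (12, 25), (13, 12), (16, 46), (17, 5)])
v18: WRITE b=42  (b history now [(2, 43), (3, 36), (4, 29), (5, 29), (8, 45), (9, 30), (10, 40), (11, 25), (12, 25), (13, 12), (16, 46), (17, 5), (18, 42)])
v19: WRITE b=39  (b history now [(2, 43), (3, 36), (4, 29), (5, 29), (8, 45), (9, 30), (10, 40), (11, 25), (12, 25), (13, 12), (16, 46), (17, 5), (18, 42), (19, 39)])
v20: WRITE a=8  (a history now [(1, 3), (6, 0), (7, 44), (14, 4), (15, 36), (20, 8)])
Read results in order: ['NONE', '3', '0', '36', '25', '0', '25', '43']
NONE count = 1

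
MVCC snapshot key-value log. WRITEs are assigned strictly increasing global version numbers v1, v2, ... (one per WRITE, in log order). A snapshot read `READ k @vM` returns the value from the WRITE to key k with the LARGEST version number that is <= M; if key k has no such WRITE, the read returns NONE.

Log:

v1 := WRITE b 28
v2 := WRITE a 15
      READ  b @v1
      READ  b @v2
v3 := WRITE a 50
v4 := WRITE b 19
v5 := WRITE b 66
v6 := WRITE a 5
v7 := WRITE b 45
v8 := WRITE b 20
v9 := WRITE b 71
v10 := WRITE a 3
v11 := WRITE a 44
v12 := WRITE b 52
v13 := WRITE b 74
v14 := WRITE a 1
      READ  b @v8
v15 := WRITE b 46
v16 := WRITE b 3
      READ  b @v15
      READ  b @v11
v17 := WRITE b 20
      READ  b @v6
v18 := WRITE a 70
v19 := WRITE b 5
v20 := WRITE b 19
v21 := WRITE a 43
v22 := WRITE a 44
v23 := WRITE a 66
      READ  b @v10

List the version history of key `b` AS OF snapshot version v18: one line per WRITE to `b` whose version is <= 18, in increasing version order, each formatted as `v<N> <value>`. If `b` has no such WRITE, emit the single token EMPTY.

Scan writes for key=b with version <= 18:
  v1 WRITE b 28 -> keep
  v2 WRITE a 15 -> skip
  v3 WRITE a 50 -> skip
  v4 WRITE b 19 -> keep
  v5 WRITE b 66 -> keep
  v6 WRITE a 5 -> skip
  v7 WRITE b 45 -> keep
  v8 WRITE b 20 -> keep
  v9 WRITE b 71 -> keep
  v10 WRITE a 3 -> skip
  v11 WRITE a 44 -> skip
  v12 WRITE b 52 -> keep
  v13 WRITE b 74 -> keep
  v14 WRITE a 1 -> skip
  v15 WRITE b 46 -> keep
  v16 WRITE b 3 -> keep
  v17 WRITE b 20 -> keep
  v18 WRITE a 70 -> skip
  v19 WRITE b 5 -> drop (> snap)
  v20 WRITE b 19 -> drop (> snap)
  v21 WRITE a 43 -> skip
  v22 WRITE a 44 -> skip
  v23 WRITE a 66 -> skip
Collected: [(1, 28), (4, 19), (5, 66), (7, 45), (8, 20), (9, 71), (12, 52), (13, 74), (15, 46), (16, 3), (17, 20)]

Answer: v1 28
v4 19
v5 66
v7 45
v8 20
v9 71
v12 52
v13 74
v15 46
v16 3
v17 20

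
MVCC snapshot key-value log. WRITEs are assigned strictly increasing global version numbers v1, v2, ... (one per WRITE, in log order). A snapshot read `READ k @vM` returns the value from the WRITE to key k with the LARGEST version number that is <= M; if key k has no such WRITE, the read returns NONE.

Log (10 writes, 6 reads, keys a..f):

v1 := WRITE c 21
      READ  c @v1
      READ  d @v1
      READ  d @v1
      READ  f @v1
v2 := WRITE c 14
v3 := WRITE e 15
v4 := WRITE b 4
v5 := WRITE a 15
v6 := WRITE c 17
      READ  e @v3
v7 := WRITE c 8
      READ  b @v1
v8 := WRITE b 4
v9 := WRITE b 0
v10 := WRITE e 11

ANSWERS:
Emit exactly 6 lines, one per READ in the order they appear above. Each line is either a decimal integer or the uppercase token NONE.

v1: WRITE c=21  (c history now [(1, 21)])
READ c @v1: history=[(1, 21)] -> pick v1 -> 21
READ d @v1: history=[] -> no version <= 1 -> NONE
READ d @v1: history=[] -> no version <= 1 -> NONE
READ f @v1: history=[] -> no version <= 1 -> NONE
v2: WRITE c=14  (c history now [(1, 21), (2, 14)])
v3: WRITE e=15  (e history now [(3, 15)])
v4: WRITE b=4  (b history now [(4, 4)])
v5: WRITE a=15  (a history now [(5, 15)])
v6: WRITE c=17  (c history now [(1, 21), (2, 14), (6, 17)])
READ e @v3: history=[(3, 15)] -> pick v3 -> 15
v7: WRITE c=8  (c history now [(1, 21), (2, 14), (6, 17), (7, 8)])
READ b @v1: history=[(4, 4)] -> no version <= 1 -> NONE
v8: WRITE b=4  (b history now [(4, 4), (8, 4)])
v9: WRITE b=0  (b history now [(4, 4), (8, 4), (9, 0)])
v10: WRITE e=11  (e history now [(3, 15), (10, 11)])

Answer: 21
NONE
NONE
NONE
15
NONE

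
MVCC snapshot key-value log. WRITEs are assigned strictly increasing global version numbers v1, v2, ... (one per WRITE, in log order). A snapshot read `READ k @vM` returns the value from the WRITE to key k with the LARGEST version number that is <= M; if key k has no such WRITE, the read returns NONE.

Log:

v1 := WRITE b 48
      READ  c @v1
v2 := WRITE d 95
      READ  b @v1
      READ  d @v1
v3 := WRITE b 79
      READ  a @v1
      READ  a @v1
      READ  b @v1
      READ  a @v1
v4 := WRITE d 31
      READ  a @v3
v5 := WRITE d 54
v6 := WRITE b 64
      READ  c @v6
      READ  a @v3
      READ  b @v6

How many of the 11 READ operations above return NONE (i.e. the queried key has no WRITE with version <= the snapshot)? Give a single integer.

Answer: 8

Derivation:
v1: WRITE b=48  (b history now [(1, 48)])
READ c @v1: history=[] -> no version <= 1 -> NONE
v2: WRITE d=95  (d history now [(2, 95)])
READ b @v1: history=[(1, 48)] -> pick v1 -> 48
READ d @v1: history=[(2, 95)] -> no version <= 1 -> NONE
v3: WRITE b=79  (b history now [(1, 48), (3, 79)])
READ a @v1: history=[] -> no version <= 1 -> NONE
READ a @v1: history=[] -> no version <= 1 -> NONE
READ b @v1: history=[(1, 48), (3, 79)] -> pick v1 -> 48
READ a @v1: history=[] -> no version <= 1 -> NONE
v4: WRITE d=31  (d history now [(2, 95), (4, 31)])
READ a @v3: history=[] -> no version <= 3 -> NONE
v5: WRITE d=54  (d history now [(2, 95), (4, 31), (5, 54)])
v6: WRITE b=64  (b history now [(1, 48), (3, 79), (6, 64)])
READ c @v6: history=[] -> no version <= 6 -> NONE
READ a @v3: history=[] -> no version <= 3 -> NONE
READ b @v6: history=[(1, 48), (3, 79), (6, 64)] -> pick v6 -> 64
Read results in order: ['NONE', '48', 'NONE', 'NONE', 'NONE', '48', 'NONE', 'NONE', 'NONE', 'NONE', '64']
NONE count = 8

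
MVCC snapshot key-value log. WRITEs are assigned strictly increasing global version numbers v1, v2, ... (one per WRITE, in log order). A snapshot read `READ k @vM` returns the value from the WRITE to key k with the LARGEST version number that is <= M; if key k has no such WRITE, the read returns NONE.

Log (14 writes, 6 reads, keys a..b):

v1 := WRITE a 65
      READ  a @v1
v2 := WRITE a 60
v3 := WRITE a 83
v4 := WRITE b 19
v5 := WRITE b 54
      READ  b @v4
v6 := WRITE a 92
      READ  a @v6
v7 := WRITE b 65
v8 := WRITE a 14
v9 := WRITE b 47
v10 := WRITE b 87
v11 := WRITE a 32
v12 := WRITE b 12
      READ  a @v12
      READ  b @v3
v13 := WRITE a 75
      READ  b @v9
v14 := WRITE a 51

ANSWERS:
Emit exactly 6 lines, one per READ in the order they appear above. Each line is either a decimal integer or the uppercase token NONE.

v1: WRITE a=65  (a history now [(1, 65)])
READ a @v1: history=[(1, 65)] -> pick v1 -> 65
v2: WRITE a=60  (a history now [(1, 65), (2, 60)])
v3: WRITE a=83  (a history now [(1, 65), (2, 60), (3, 83)])
v4: WRITE b=19  (b history now [(4, 19)])
v5: WRITE b=54  (b history now [(4, 19), (5, 54)])
READ b @v4: history=[(4, 19), (5, 54)] -> pick v4 -> 19
v6: WRITE a=92  (a history now [(1, 65), (2, 60), (3, 83), (6, 92)])
READ a @v6: history=[(1, 65), (2, 60), (3, 83), (6, 92)] -> pick v6 -> 92
v7: WRITE b=65  (b history now [(4, 19), (5, 54), (7, 65)])
v8: WRITE a=14  (a history now [(1, 65), (2, 60), (3, 83), (6, 92), (8, 14)])
v9: WRITE b=47  (b history now [(4, 19), (5, 54), (7, 65), (9, 47)])
v10: WRITE b=87  (b history now [(4, 19), (5, 54), (7, 65), (9, 47), (10, 87)])
v11: WRITE a=32  (a history now [(1, 65), (2, 60), (3, 83), (6, 92), (8, 14), (11, 32)])
v12: WRITE b=12  (b history now [(4, 19), (5, 54), (7, 65), (9, 47), (10, 87), (12, 12)])
READ a @v12: history=[(1, 65), (2, 60), (3, 83), (6, 92), (8, 14), (11, 32)] -> pick v11 -> 32
READ b @v3: history=[(4, 19), (5, 54), (7, 65), (9, 47), (10, 87), (12, 12)] -> no version <= 3 -> NONE
v13: WRITE a=75  (a history now [(1, 65), (2, 60), (3, 83), (6, 92), (8, 14), (11, 32), (13, 75)])
READ b @v9: history=[(4, 19), (5, 54), (7, 65), (9, 47), (10, 87), (12, 12)] -> pick v9 -> 47
v14: WRITE a=51  (a history now [(1, 65), (2, 60), (3, 83), (6, 92), (8, 14), (11, 32), (13, 75), (14, 51)])

Answer: 65
19
92
32
NONE
47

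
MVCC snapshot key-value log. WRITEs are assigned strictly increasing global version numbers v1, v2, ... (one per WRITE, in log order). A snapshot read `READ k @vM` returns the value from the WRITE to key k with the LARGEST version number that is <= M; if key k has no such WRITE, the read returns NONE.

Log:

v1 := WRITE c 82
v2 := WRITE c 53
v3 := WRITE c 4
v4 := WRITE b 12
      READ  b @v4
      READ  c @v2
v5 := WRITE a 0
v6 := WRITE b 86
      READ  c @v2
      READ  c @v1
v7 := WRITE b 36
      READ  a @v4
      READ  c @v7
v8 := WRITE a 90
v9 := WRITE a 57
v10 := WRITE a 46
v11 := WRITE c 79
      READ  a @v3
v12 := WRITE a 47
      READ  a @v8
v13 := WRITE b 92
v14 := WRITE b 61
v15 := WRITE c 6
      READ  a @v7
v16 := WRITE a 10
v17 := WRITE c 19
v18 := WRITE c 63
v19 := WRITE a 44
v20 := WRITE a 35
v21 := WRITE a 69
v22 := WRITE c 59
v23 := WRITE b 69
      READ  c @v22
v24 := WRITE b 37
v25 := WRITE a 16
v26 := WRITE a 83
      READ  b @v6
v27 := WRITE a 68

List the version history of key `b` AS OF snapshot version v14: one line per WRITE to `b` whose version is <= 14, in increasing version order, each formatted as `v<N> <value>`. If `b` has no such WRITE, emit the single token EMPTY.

Answer: v4 12
v6 86
v7 36
v13 92
v14 61

Derivation:
Scan writes for key=b with version <= 14:
  v1 WRITE c 82 -> skip
  v2 WRITE c 53 -> skip
  v3 WRITE c 4 -> skip
  v4 WRITE b 12 -> keep
  v5 WRITE a 0 -> skip
  v6 WRITE b 86 -> keep
  v7 WRITE b 36 -> keep
  v8 WRITE a 90 -> skip
  v9 WRITE a 57 -> skip
  v10 WRITE a 46 -> skip
  v11 WRITE c 79 -> skip
  v12 WRITE a 47 -> skip
  v13 WRITE b 92 -> keep
  v14 WRITE b 61 -> keep
  v15 WRITE c 6 -> skip
  v16 WRITE a 10 -> skip
  v17 WRITE c 19 -> skip
  v18 WRITE c 63 -> skip
  v19 WRITE a 44 -> skip
  v20 WRITE a 35 -> skip
  v21 WRITE a 69 -> skip
  v22 WRITE c 59 -> skip
  v23 WRITE b 69 -> drop (> snap)
  v24 WRITE b 37 -> drop (> snap)
  v25 WRITE a 16 -> skip
  v26 WRITE a 83 -> skip
  v27 WRITE a 68 -> skip
Collected: [(4, 12), (6, 86), (7, 36), (13, 92), (14, 61)]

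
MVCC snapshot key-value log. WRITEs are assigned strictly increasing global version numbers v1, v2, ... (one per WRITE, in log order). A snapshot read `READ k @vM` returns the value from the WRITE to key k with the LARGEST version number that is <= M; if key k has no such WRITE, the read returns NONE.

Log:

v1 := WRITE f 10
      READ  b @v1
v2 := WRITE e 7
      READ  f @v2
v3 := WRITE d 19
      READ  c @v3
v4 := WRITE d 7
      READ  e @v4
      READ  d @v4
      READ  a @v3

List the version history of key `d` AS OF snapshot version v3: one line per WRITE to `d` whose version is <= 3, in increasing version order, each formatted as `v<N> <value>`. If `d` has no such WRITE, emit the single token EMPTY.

Answer: v3 19

Derivation:
Scan writes for key=d with version <= 3:
  v1 WRITE f 10 -> skip
  v2 WRITE e 7 -> skip
  v3 WRITE d 19 -> keep
  v4 WRITE d 7 -> drop (> snap)
Collected: [(3, 19)]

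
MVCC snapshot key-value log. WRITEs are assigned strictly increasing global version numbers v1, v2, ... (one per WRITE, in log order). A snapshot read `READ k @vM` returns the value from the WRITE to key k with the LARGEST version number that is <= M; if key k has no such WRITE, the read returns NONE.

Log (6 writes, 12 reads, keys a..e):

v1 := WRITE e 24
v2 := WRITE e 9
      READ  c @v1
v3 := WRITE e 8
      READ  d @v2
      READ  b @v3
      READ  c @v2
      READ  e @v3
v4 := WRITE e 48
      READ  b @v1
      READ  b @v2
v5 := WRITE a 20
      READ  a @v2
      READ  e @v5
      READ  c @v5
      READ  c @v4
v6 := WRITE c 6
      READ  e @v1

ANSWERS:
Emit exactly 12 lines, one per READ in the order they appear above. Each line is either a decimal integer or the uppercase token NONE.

v1: WRITE e=24  (e history now [(1, 24)])
v2: WRITE e=9  (e history now [(1, 24), (2, 9)])
READ c @v1: history=[] -> no version <= 1 -> NONE
v3: WRITE e=8  (e history now [(1, 24), (2, 9), (3, 8)])
READ d @v2: history=[] -> no version <= 2 -> NONE
READ b @v3: history=[] -> no version <= 3 -> NONE
READ c @v2: history=[] -> no version <= 2 -> NONE
READ e @v3: history=[(1, 24), (2, 9), (3, 8)] -> pick v3 -> 8
v4: WRITE e=48  (e history now [(1, 24), (2, 9), (3, 8), (4, 48)])
READ b @v1: history=[] -> no version <= 1 -> NONE
READ b @v2: history=[] -> no version <= 2 -> NONE
v5: WRITE a=20  (a history now [(5, 20)])
READ a @v2: history=[(5, 20)] -> no version <= 2 -> NONE
READ e @v5: history=[(1, 24), (2, 9), (3, 8), (4, 48)] -> pick v4 -> 48
READ c @v5: history=[] -> no version <= 5 -> NONE
READ c @v4: history=[] -> no version <= 4 -> NONE
v6: WRITE c=6  (c history now [(6, 6)])
READ e @v1: history=[(1, 24), (2, 9), (3, 8), (4, 48)] -> pick v1 -> 24

Answer: NONE
NONE
NONE
NONE
8
NONE
NONE
NONE
48
NONE
NONE
24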